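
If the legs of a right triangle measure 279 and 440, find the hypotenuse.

c² = a² + b² = 279² + 440² = 77841 + 193600 = 271441
c = 521

521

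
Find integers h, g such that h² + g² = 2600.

We need to find integers h, g > 0 such that h² + g² = 2600.
Trying h = 10: g² = 2600 - 10² = 2600 - 100 = 2500
g = 50
Check: 10² + 50² = 100 + 2500 = 2600 ✓

2600 = 10² + 50²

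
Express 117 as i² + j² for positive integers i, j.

We need to find integers i, j > 0 such that i² + j² = 117.
Trying i = 6: j² = 117 - 6² = 117 - 36 = 81
j = 9
Check: 6² + 9² = 36 + 81 = 117 ✓

117 = 6² + 9²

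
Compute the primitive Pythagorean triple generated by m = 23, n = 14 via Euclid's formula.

a = m² - n² = 23² - 14² = 529 - 196 = 333
b = 2mn = 2·23·14 = 644
c = m² + n² = 529 + 196 = 725
Verify: 333² + 644² = 110889 + 414736 = 525625 = 725² ✓

(333, 644, 725)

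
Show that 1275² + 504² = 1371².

Compute a² + b² = 1275² + 504² = 1625625 + 254016 = 1879641
Compute c² = 1371² = 1879641
Since 1879641 = 1879641, confirmed.

Yes, it is a Pythagorean triple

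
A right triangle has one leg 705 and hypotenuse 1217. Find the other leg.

b² = c² - a² = 1481089 - 497025 = 984064
b = 992

992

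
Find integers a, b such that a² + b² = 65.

We need to find integers a, b > 0 such that a² + b² = 65.
Trying a = 1: b² = 65 - 1² = 65 - 1 = 64
b = 8
Check: 1² + 8² = 1 + 64 = 65 ✓

65 = 1² + 8²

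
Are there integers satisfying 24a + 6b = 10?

Step 1: Compute gcd(24, 6).
gcd(24, 6) = 6

Step 2: Check divisibility.
Does 6 divide 10? 10 = 6 x 1 + 4, so no.

By the theorem on linear Diophantine equations, 24a + 6b = 10 has integer solutions if and only if gcd(24, 6) divides 10. Since 6 does not divide 10, no solutions exist.

No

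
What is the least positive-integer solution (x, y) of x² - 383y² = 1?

We seek the smallest positive integers (x, y) with x² - 383y² = 1, i.e., x² = 383y² + 1.
Try successive y values:
y = 1: x² = 383·1² + 1 = 384, not a perfect square
y = 2: x² = 383·2² + 1 = 1533, not a perfect square
y = 3: x² = 383·3² + 1 = 3448, not a perfect square
... continuing the search (or via continued fractions) ...
y = 959: x² = 383·959² + 1 = 352237824, x = 18768 ✓

Verify: 18768² - 383·959² = 352237824 - 352237823 = 1 ✓

x = 18768, y = 959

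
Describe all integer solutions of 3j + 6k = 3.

Step 1: Compute gcd(3, 6) = 3.
Since 3 divides 3, solutions exist.

Step 2: Find a particular solution using extended Euclidean algorithm.
We get j₀ = 1, k₀ = 0.
Check: 3*1 + 6*0 = 3 = 3 ✓

Step 3: Write the general solution.
j = 1 + (6/3)t = 1 + 2t
k = 0 - (3/3)t = 0 - 1t
for any integer t.

j = 1 + 2t, k = 0 - 1t for integer t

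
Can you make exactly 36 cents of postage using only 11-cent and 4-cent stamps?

We need non-negative x, y with 11x + 4y = 36.
gcd(11, 4) = 1 divides 36, so integer solutions exist.
Search for a non-negative one: x = 0 gives 4y = 36 - 0 = 36, so y = 9.
Check: 11·0 + 4·9 = 36 ✓

Yes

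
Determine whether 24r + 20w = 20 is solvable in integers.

Step 1: Compute gcd(24, 20).
gcd(24, 20) = 4

Step 2: Check divisibility.
Does 4 divide 20? 20 = 4 x 5, so yes.

By the theorem on linear Diophantine equations, 24r + 20w = 20 has integer solutions if and only if gcd(24, 20) divides 20. Since 4 | 20, solutions exist.

Yes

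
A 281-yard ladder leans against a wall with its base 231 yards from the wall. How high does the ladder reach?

The ladder, wall, and ground form a right triangle with hypotenuse 281 and one leg 231.
By the Pythagorean theorem: h² = 281² - 231² = 78961 - 53361 = 25600
h = √25600 = 160 yards

160 yards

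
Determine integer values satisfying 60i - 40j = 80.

Step 1: Check solvability.
gcd(60, 40) = 20
Since 20 divides 80, solutions exist.

Step 2: Apply extended Euclidean algorithm to find gcd.
We find integers such that 60*x0 + 40*y0 = 20

Step 3: Scale the particular solution.
Multiply by 80/20 = 4:
i = 4, j = 4

Step 4: Verify.
60*(4) - 40*(4) = 80 = 80 ✓

i = 4, j = 4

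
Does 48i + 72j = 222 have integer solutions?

Step 1: Compute gcd(48, 72).
gcd(48, 72) = 24

Step 2: Check divisibility.
Does 24 divide 222? 222 = 24 x 9 + 6, so no.

By the theorem on linear Diophantine equations, 48i + 72j = 222 has integer solutions if and only if gcd(48, 72) divides 222. Since 24 does not divide 222, no solutions exist.

No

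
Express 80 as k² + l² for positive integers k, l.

We need to find integers k, l > 0 such that k² + l² = 80.
Trying k = 4: l² = 80 - 4² = 80 - 16 = 64
l = 8
Check: 4² + 8² = 16 + 64 = 80 ✓

80 = 4² + 8²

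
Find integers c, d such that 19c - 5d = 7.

Step 1: Check solvability.
gcd(19, 5) = 1
Since 1 divides 7, solutions exist.

Step 2: Apply extended Euclidean algorithm to find gcd.
We find integers such that 19*x0 + 5*y0 = 1

Step 3: Scale the particular solution.
Multiply by 7/1 = 7:
c = -7, d = -28

Step 4: Verify.
19*(-7) - 5*(-28) = 7 = 7 ✓

c = -7, d = -28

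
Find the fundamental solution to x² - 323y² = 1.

We seek the smallest positive integers (x, y) with x² - 323y² = 1, i.e., x² = 323y² + 1.
Try successive y values:
y = 1: x² = 323·1² + 1 = 324, x = 18 ✓

Verify: 18² - 323·1² = 324 - 323 = 1 ✓

x = 18, y = 1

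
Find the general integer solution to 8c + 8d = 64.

Step 1: Compute gcd(8, 8) = 8.
Since 8 divides 64, solutions exist.

Step 2: Find a particular solution using extended Euclidean algorithm.
We get c₀ = 0, d₀ = 8.
Check: 8*0 + 8*8 = 64 = 64 ✓

Step 3: Write the general solution.
c = 0 + (8/8)t = 0 + 1t
d = 8 - (8/8)t = 8 - 1t
for any integer t.

c = 0 + 1t, d = 8 - 1t for integer t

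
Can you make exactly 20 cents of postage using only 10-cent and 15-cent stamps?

We need non-negative x, y with 10x + 15y = 20.
gcd(10, 15) = 5 divides 20, so integer solutions exist.
Search for a non-negative one: x = 2 gives 15y = 20 - 20 = 0, so y = 0.
Check: 10·2 + 15·0 = 20 ✓

Yes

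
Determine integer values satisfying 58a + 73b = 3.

Step 1: Check solvability.
gcd(58, 73) = 1
Since 1 divides 3, solutions exist.

Step 2: Apply extended Euclidean algorithm to find gcd.
We find integers such that 58*x0 + 73*y0 = 1

Step 3: Scale the particular solution.
Multiply by 3/1 = 3:
a = 102, b = -81

Step 4: Verify.
58*(102) + 73*(-81) = 3 = 3 ✓

a = 102, b = -81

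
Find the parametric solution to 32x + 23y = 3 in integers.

Step 1: Compute gcd(32, 23) = 1.
Since 1 divides 3, solutions exist.

Step 2: Find a particular solution using extended Euclidean algorithm.
We get x₀ = -15, y₀ = 21.
Check: 32*-15 + 23*21 = 3 = 3 ✓

Step 3: Write the general solution.
x = -15 + (23/1)t = -15 + 23t
y = 21 - (32/1)t = 21 - 32t
for any integer t.

x = -15 + 23t, y = 21 - 32t for integer t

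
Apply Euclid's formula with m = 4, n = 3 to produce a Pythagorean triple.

a = m² - n² = 4² - 3² = 16 - 9 = 7
b = 2mn = 2·4·3 = 24
c = m² + n² = 16 + 9 = 25
Verify: 7² + 24² = 49 + 576 = 625 = 25² ✓

(7, 24, 25)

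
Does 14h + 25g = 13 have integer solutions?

Step 1: Compute gcd(14, 25).
gcd(14, 25) = 1

Step 2: Check divisibility.
Does 1 divide 13? 13 = 1 x 13, so yes.

By the theorem on linear Diophantine equations, 14h + 25g = 13 has integer solutions if and only if gcd(14, 25) divides 13. Since 1 | 13, solutions exist.

Yes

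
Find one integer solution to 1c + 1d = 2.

Step 1: Check solvability.
gcd(1, 1) = 1
Since 1 divides 2, solutions exist.

Step 2: Apply extended Euclidean algorithm to find gcd.
We find integers such that 1*x0 + 1*y0 = 1

Step 3: Scale the particular solution.
Multiply by 2/1 = 2:
c = 0, d = 2

Step 4: Verify.
1*(0) + 1*(2) = 2 = 2 ✓

c = 0, d = 2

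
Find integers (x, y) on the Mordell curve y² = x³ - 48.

Try small integer x values and check whether x³ - 48 is a perfect square.
x = 28: x³ - 48 = 28³ - 48 = 21952 - 48 = 21904
Is 21904 a perfect square? 148² = 21904 ✓
So (x, y) = (28, 148) is a solution.

x = 28, y = 148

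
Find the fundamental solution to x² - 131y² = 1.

We seek the smallest positive integers (x, y) with x² - 131y² = 1, i.e., x² = 131y² + 1.
Try successive y values:
y = 1: x² = 131·1² + 1 = 132, not a perfect square
y = 2: x² = 131·2² + 1 = 525, not a perfect square
y = 3: x² = 131·3² + 1 = 1180, not a perfect square
... continuing the search (or via continued fractions) ...
y = 927: x² = 131·927² + 1 = 112572100, x = 10610 ✓

Verify: 10610² - 131·927² = 112572100 - 112572099 = 1 ✓

x = 10610, y = 927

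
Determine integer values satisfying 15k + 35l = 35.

Step 1: Check solvability.
gcd(15, 35) = 5
Since 5 divides 35, solutions exist.

Step 2: Apply extended Euclidean algorithm to find gcd.
We find integers such that 15*x0 + 35*y0 = 5

Step 3: Scale the particular solution.
Multiply by 35/5 = 7:
k = -14, l = 7

Step 4: Verify.
15*(-14) + 35*(7) = 35 = 35 ✓

k = -14, l = 7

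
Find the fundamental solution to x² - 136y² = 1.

We seek the smallest positive integers (x, y) with x² - 136y² = 1, i.e., x² = 136y² + 1.
Try successive y values:
y = 1: x² = 136·1² + 1 = 137, not a perfect square
y = 2: x² = 136·2² + 1 = 545, not a perfect square
y = 3: x² = 136·3² + 1 = 1225, x = 35 ✓

Verify: 35² - 136·3² = 1225 - 1224 = 1 ✓

x = 35, y = 3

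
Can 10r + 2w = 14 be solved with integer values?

Step 1: Compute gcd(10, 2).
gcd(10, 2) = 2

Step 2: Check divisibility.
Does 2 divide 14? 14 = 2 x 7, so yes.

By the theorem on linear Diophantine equations, 10r + 2w = 14 has integer solutions if and only if gcd(10, 2) divides 14. Since 2 | 14, solutions exist.

Yes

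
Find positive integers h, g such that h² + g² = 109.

Search for h with 109 - h² a perfect square.
h = 3: 109 - 3² = 109 - 9 = 100 = 10² ✓
So h = 3, g = 10.

h = 3, g = 10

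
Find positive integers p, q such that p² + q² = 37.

Search for p with 37 - p² a perfect square.
p = 1: 37 - 1² = 37 - 1 = 36 = 6² ✓
So p = 1, q = 6.

p = 1, q = 6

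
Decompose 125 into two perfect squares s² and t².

We need to find integers s, t > 0 such that s² + t² = 125.
Trying s = 2: t² = 125 - 2² = 125 - 4 = 121
t = 11
Check: 2² + 11² = 4 + 121 = 125 ✓

125 = 2² + 11²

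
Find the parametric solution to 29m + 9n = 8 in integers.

Step 1: Compute gcd(29, 9) = 1.
Since 1 divides 8, solutions exist.

Step 2: Find a particular solution using extended Euclidean algorithm.
We get m₀ = -32, n₀ = 104.
Check: 29*-32 + 9*104 = 8 = 8 ✓

Step 3: Write the general solution.
m = -32 + (9/1)t = -32 + 9t
n = 104 - (29/1)t = 104 - 29t
for any integer t.

m = -32 + 9t, n = 104 - 29t for integer t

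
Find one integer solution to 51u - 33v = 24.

Step 1: Check solvability.
gcd(51, 33) = 3
Since 3 divides 24, solutions exist.

Step 2: Apply extended Euclidean algorithm to find gcd.
We find integers such that 51*x0 + 33*y0 = 3

Step 3: Scale the particular solution.
Multiply by 24/3 = 8:
u = 16, v = 24

Step 4: Verify.
51*(16) - 33*(24) = 24 = 24 ✓

u = 16, v = 24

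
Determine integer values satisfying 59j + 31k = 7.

Step 1: Check solvability.
gcd(59, 31) = 1
Since 1 divides 7, solutions exist.

Step 2: Apply extended Euclidean algorithm to find gcd.
We find integers such that 59*x0 + 31*y0 = 1

Step 3: Scale the particular solution.
Multiply by 7/1 = 7:
j = 70, k = -133

Step 4: Verify.
59*(70) + 31*(-133) = 7 = 7 ✓

j = 70, k = -133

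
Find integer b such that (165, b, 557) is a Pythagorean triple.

b² = c² - a² = 557² - 165² = 310249 - 27225 = 283024
b = sqrt(283024) = 532

532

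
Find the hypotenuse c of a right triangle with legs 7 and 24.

c² = a² + b² = 7² + 24² = 49 + 576 = 625
c = 25

25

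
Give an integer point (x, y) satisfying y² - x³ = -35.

Try small integer x values and check whether x³ - 35 is a perfect square.
x = 11: x³ - 35 = 11³ - 35 = 1331 - 35 = 1296
Is 1296 a perfect square? 36² = 1296 ✓
So (x, y) = (11, -36) is a solution.

x = 11, y = -36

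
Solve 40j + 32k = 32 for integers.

Step 1: Check solvability.
gcd(40, 32) = 8
Since 8 divides 32, solutions exist.

Step 2: Apply extended Euclidean algorithm to find gcd.
We find integers such that 40*x0 + 32*y0 = 8

Step 3: Scale the particular solution.
Multiply by 32/8 = 4:
j = 4, k = -4

Step 4: Verify.
40*(4) + 32*(-4) = 32 = 32 ✓

j = 4, k = -4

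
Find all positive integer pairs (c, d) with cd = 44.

The positive divisors of 44 are: 1, 2, 4, 11, 22, 44.
Each divisor d gives the pair (d, 44/d):
(1, 44), (2, 22), (4, 11), (11, 4), (22, 2), (44, 1)

(1, 44), (2, 22), (4, 11), (11, 4), (22, 2), (44, 1)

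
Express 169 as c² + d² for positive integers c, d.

We need to find integers c, d > 0 such that c² + d² = 169.
Trying c = 5: d² = 169 - 5² = 169 - 25 = 144
d = 12
Check: 5² + 12² = 25 + 144 = 169 ✓

169 = 5² + 12²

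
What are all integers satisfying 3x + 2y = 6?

Step 1: Compute gcd(3, 2) = 1.
Since 1 divides 6, solutions exist.

Step 2: Find a particular solution using extended Euclidean algorithm.
We get x₀ = 6, y₀ = -6.
Check: 3*6 + 2*-6 = 6 = 6 ✓

Step 3: Write the general solution.
x = 6 + (2/1)t = 6 + 2t
y = -6 - (3/1)t = -6 - 3t
for any integer t.

x = 6 + 2t, y = -6 - 3t for integer t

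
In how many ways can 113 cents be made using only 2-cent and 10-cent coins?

We need non-negative integers (x, y) with 2x + 10y = 113.
For each x from 0 to 56, check if (113 - 2x) is a non-negative multiple of 10.
Solutions (x, y): none
Count: 0

0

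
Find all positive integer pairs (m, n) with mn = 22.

The positive divisors of 22 are: 1, 2, 11, 22.
Each divisor d gives the pair (d, 22/d):
(1, 22), (2, 11), (11, 2), (22, 1)

(1, 22), (2, 11), (11, 2), (22, 1)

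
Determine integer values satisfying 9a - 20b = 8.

Step 1: Check solvability.
gcd(9, 20) = 1
Since 1 divides 8, solutions exist.

Step 2: Apply extended Euclidean algorithm to find gcd.
We find integers such that 9*x0 + 20*y0 = 1

Step 3: Scale the particular solution.
Multiply by 8/1 = 8:
a = 72, b = 32

Step 4: Verify.
9*(72) - 20*(32) = 8 = 8 ✓

a = 72, b = 32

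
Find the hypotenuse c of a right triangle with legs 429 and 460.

c² = a² + b² = 429² + 460² = 184041 + 211600 = 395641
c = sqrt(395641) = 629

629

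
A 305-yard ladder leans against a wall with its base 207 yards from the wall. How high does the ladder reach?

The ladder, wall, and ground form a right triangle with hypotenuse 305 and one leg 207.
By the Pythagorean theorem: h² = 305² - 207² = 93025 - 42849 = 50176
h = √50176 = 224 yards

224 yards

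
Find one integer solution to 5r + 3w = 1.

Step 1: Check solvability.
gcd(5, 3) = 1
Since 1 divides 1, solutions exist.

Step 2: Apply extended Euclidean algorithm to find gcd.
We find integers such that 5*x0 + 3*y0 = 1

Step 3: Scale the particular solution.
Multiply by 1/1 = 1:
r = -1, w = 2

Step 4: Verify.
5*(-1) + 3*(2) = 1 = 1 ✓

r = -1, w = 2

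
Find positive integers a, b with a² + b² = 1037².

We need a² + b² = 1037² = 1075369.
Trying: 315² + 988² = 99225 + 976144 = 1075369 ✓

(315, 988, 1037)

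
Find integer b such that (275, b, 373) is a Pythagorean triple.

b² = c² - a² = 373² - 275² = 139129 - 75625 = 63504
b = sqrt(63504) = 252

252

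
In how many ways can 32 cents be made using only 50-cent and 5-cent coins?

We need non-negative integers (x, y) with 50x + 5y = 32.
For each x from 0 to 0, check if (32 - 50x) is a non-negative multiple of 5.
Solutions (x, y): none
Count: 0

0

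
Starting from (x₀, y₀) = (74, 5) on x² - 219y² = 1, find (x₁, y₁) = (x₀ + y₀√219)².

Solutions to x² - Dy² = 1 are generated by powers of (x₀ + y₀√D).
The next solution satisfies x₁ + y₁√219 = (x₀ + y₀√219)², giving:
x₁ = x₀² + 219y₀² = 74² + 219·5² = 5476 + 5475 = 10951
y₁ = 2x₀y₀ = 2·74·5 = 740

Verify: 10951² - 219·740² = 119924401 - 119924400 = 1 ✓

x = 10951, y = 740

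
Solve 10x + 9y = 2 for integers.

Step 1: Check solvability.
gcd(10, 9) = 1
Since 1 divides 2, solutions exist.

Step 2: Apply extended Euclidean algorithm to find gcd.
We find integers such that 10*x0 + 9*y0 = 1

Step 3: Scale the particular solution.
Multiply by 2/1 = 2:
x = 2, y = -2

Step 4: Verify.
10*(2) + 9*(-2) = 2 = 2 ✓

x = 2, y = -2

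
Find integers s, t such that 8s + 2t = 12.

Step 1: Check solvability.
gcd(8, 2) = 2
Since 2 divides 12, solutions exist.

Step 2: Apply extended Euclidean algorithm to find gcd.
We find integers such that 8*x0 + 2*y0 = 2

Step 3: Scale the particular solution.
Multiply by 12/2 = 6:
s = 0, t = 6

Step 4: Verify.
8*(0) + 2*(6) = 12 = 12 ✓

s = 0, t = 6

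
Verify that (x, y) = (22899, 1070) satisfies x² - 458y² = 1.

Compute x² = 22899² = 524364201
Compute 458y² = 458·1070² = 458·1144900 = 524364200
x² - 458y² = 524364201 - 524364200 = 1
Since this equals 1, (22899, 1070) is a solution.

Yes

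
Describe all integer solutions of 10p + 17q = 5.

Step 1: Compute gcd(10, 17) = 1.
Since 1 divides 5, solutions exist.

Step 2: Find a particular solution using extended Euclidean algorithm.
We get p₀ = -25, q₀ = 15.
Check: 10*-25 + 17*15 = 5 = 5 ✓

Step 3: Write the general solution.
p = -25 + (17/1)t = -25 + 17t
q = 15 - (10/1)t = 15 - 10t
for any integer t.

p = -25 + 17t, q = 15 - 10t for integer t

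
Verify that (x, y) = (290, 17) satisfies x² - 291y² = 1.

Compute x² = 290² = 84100
Compute 291y² = 291·17² = 291·289 = 84099
x² - 291y² = 84100 - 84099 = 1
Since this equals 1, (290, 17) is a solution.

Yes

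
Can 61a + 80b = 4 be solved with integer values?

Step 1: Compute gcd(61, 80).
gcd(61, 80) = 1

Step 2: Check divisibility.
Does 1 divide 4? 4 = 1 x 4, so yes.

By the theorem on linear Diophantine equations, 61a + 80b = 4 has integer solutions if and only if gcd(61, 80) divides 4. Since 1 | 4, solutions exist.

Yes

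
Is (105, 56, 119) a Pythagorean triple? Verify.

Compute a² + b² = 105² + 56² = 11025 + 3136 = 14161
Compute c² = 119² = 14161
Since 14161 = 14161, confirmed.

Yes, it is a Pythagorean triple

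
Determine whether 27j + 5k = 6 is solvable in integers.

Step 1: Compute gcd(27, 5).
gcd(27, 5) = 1

Step 2: Check divisibility.
Does 1 divide 6? 6 = 1 x 6, so yes.

By the theorem on linear Diophantine equations, 27j + 5k = 6 has integer solutions if and only if gcd(27, 5) divides 6. Since 1 | 6, solutions exist.

Yes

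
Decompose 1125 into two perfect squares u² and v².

We need to find integers u, v > 0 such that u² + v² = 1125.
Trying u = 6: v² = 1125 - 6² = 1125 - 36 = 1089
v = 33
Check: 6² + 33² = 36 + 1089 = 1125 ✓

1125 = 6² + 33²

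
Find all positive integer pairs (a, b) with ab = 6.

The positive divisors of 6 are: 1, 2, 3, 6.
Each divisor d gives the pair (d, 6/d):
(1, 6), (2, 3), (3, 2), (6, 1)

(1, 6), (2, 3), (3, 2), (6, 1)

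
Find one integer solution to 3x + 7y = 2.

Step 1: Check solvability.
gcd(3, 7) = 1
Since 1 divides 2, solutions exist.

Step 2: Apply extended Euclidean algorithm to find gcd.
We find integers such that 3*x0 + 7*y0 = 1

Step 3: Scale the particular solution.
Multiply by 2/1 = 2:
x = -4, y = 2

Step 4: Verify.
3*(-4) + 7*(2) = 2 = 2 ✓

x = -4, y = 2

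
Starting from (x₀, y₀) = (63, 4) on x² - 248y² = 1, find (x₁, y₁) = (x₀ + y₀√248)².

Solutions to x² - Dy² = 1 are generated by powers of (x₀ + y₀√D).
The next solution satisfies x₁ + y₁√248 = (x₀ + y₀√248)², giving:
x₁ = x₀² + 248y₀² = 63² + 248·4² = 3969 + 3968 = 7937
y₁ = 2x₀y₀ = 2·63·4 = 504

Verify: 7937² - 248·504² = 62995969 - 62995968 = 1 ✓

x = 7937, y = 504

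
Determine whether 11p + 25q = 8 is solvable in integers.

Step 1: Compute gcd(11, 25).
gcd(11, 25) = 1

Step 2: Check divisibility.
Does 1 divide 8? 8 = 1 x 8, so yes.

By the theorem on linear Diophantine equations, 11p + 25q = 8 has integer solutions if and only if gcd(11, 25) divides 8. Since 1 | 8, solutions exist.

Yes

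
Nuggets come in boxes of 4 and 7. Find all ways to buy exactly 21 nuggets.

We need non-negative integers (x, y) with 4x + 7y = 21.
For each x in 0..5, check if 21 - 4x is a non-negative multiple of 7.
x = 0: 7y = 21, y = 3 ✓

(0 boxes of 4, 3 boxes of 7)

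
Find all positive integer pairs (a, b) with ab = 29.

The positive divisors of 29 are: 1, 29.
Each divisor d gives the pair (d, 29/d):
(1, 29), (29, 1)

(1, 29), (29, 1)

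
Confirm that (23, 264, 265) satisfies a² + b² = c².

Compute a² + b² = 23² + 264² = 529 + 69696 = 70225
Compute c² = 265² = 70225
Since 70225 = 70225, confirmed.

Yes, it is a Pythagorean triple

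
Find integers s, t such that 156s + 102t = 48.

Step 1: Check solvability.
gcd(156, 102) = 6
Since 6 divides 48, solutions exist.

Step 2: Apply extended Euclidean algorithm to find gcd.
We find integers such that 156*x0 + 102*y0 = 6

Step 3: Scale the particular solution.
Multiply by 48/6 = 8:
s = 16, t = -24

Step 4: Verify.
156*(16) + 102*(-24) = 48 = 48 ✓

s = 16, t = -24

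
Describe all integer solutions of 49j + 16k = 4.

Step 1: Compute gcd(49, 16) = 1.
Since 1 divides 4, solutions exist.

Step 2: Find a particular solution using extended Euclidean algorithm.
We get j₀ = 4, k₀ = -12.
Check: 49*4 + 16*-12 = 4 = 4 ✓

Step 3: Write the general solution.
j = 4 + (16/1)t = 4 + 16t
k = -12 - (49/1)t = -12 - 49t
for any integer t.

j = 4 + 16t, k = -12 - 49t for integer t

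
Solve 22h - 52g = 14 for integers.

Step 1: Check solvability.
gcd(22, 52) = 2
Since 2 divides 14, solutions exist.

Step 2: Apply extended Euclidean algorithm to find gcd.
We find integers such that 22*x0 + 52*y0 = 2

Step 3: Scale the particular solution.
Multiply by 14/2 = 7:
h = -49, g = -21

Step 4: Verify.
22*(-49) - 52*(-21) = 14 = 14 ✓

h = -49, g = -21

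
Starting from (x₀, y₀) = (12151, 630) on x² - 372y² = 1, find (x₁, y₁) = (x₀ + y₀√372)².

Solutions to x² - Dy² = 1 are generated by powers of (x₀ + y₀√D).
The next solution satisfies x₁ + y₁√372 = (x₀ + y₀√372)², giving:
x₁ = x₀² + 372y₀² = 12151² + 372·630² = 147646801 + 147646800 = 295293601
y₁ = 2x₀y₀ = 2·12151·630 = 15310260

Verify: 295293601² - 372·15310260² = 87198310791547201 - 87198310791547200 = 1 ✓

x = 295293601, y = 15310260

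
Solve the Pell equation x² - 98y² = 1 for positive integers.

We seek the smallest positive integers (x, y) with x² - 98y² = 1, i.e., x² = 98y² + 1.
Try successive y values:
y = 1: x² = 98·1² + 1 = 99, not a perfect square
y = 2: x² = 98·2² + 1 = 393, not a perfect square
y = 3: x² = 98·3² + 1 = 883, not a perfect square
... continuing the search (or via continued fractions) ...
y = 10: x² = 98·10² + 1 = 9801, x = 99 ✓

Verify: 99² - 98·10² = 9801 - 9800 = 1 ✓

x = 99, y = 10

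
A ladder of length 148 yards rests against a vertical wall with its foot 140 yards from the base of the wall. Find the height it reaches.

The ladder, wall, and ground form a right triangle with hypotenuse 148 and one leg 140.
By the Pythagorean theorem: h² = 148² - 140² = 21904 - 19600 = 2304
h = √2304 = 48 yards

48 yards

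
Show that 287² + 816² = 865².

Compute a² + b² = 287² + 816² = 82369 + 665856 = 748225
Compute c² = 865² = 748225
Since 748225 = 748225, confirmed.

Yes, it is a Pythagorean triple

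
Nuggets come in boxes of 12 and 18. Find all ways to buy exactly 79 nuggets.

We need non-negative integers (x, y) with 12x + 18y = 79.
For each x in 0..6, check if 79 - 12x is a non-negative multiple of 18.
No x yields an integer y ≥ 0.

No solution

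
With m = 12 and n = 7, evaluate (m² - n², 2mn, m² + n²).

a = m² - n² = 144 - 49 = 95
b = 2mn = 2·12·7 = 168
c = m² + n² = 144 + 49 = 193
Verify: 95² + 168² = 9025 + 28224 = 37249 = 193² ✓

(95, 168, 193)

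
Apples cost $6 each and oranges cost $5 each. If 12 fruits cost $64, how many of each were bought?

Let a = apples, o = oranges.
a + o = 12
6a + 5o = 64
Substitute o = 12 - a:
6a + 5(12 - a) = 64
(6 - 5)a = 64 - 60
1a = 4
a = 4, o = 12 - 4 = 8

Apples: 4, Oranges: 8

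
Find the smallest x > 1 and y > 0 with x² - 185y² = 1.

We seek the smallest positive integers (x, y) with x² - 185y² = 1, i.e., x² = 185y² + 1.
Try successive y values:
y = 1: x² = 185·1² + 1 = 186, not a perfect square
y = 2: x² = 185·2² + 1 = 741, not a perfect square
y = 3: x² = 185·3² + 1 = 1666, not a perfect square
... continuing the search (or via continued fractions) ...
y = 680: x² = 185·680² + 1 = 85544001, x = 9249 ✓

Verify: 9249² - 185·680² = 85544001 - 85544000 = 1 ✓

x = 9249, y = 680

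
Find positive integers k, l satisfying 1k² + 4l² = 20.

Try small values of k and check whether (20 - 1k²)/4 is a perfect square.
k = 2: 1·2² = 4, so 4l² = 20 - 4 = 16, giving l² = 4, l = 2.
Check: 1·2² + 4·2² = 4 + 16 = 20 ✓

k = 2, l = 2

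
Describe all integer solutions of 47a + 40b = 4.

Step 1: Compute gcd(47, 40) = 1.
Since 1 divides 4, solutions exist.

Step 2: Find a particular solution using extended Euclidean algorithm.
We get a₀ = -68, b₀ = 80.
Check: 47*-68 + 40*80 = 4 = 4 ✓

Step 3: Write the general solution.
a = -68 + (40/1)t = -68 + 40t
b = 80 - (47/1)t = 80 - 47t
for any integer t.

a = -68 + 40t, b = 80 - 47t for integer t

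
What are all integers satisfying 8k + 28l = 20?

Step 1: Compute gcd(8, 28) = 4.
Since 4 divides 20, solutions exist.

Step 2: Find a particular solution using extended Euclidean algorithm.
We get k₀ = -15, l₀ = 5.
Check: 8*-15 + 28*5 = 20 = 20 ✓

Step 3: Write the general solution.
k = -15 + (28/4)t = -15 + 7t
l = 5 - (8/4)t = 5 - 2t
for any integer t.

k = -15 + 7t, l = 5 - 2t for integer t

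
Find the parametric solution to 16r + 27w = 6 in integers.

Step 1: Compute gcd(16, 27) = 1.
Since 1 divides 6, solutions exist.

Step 2: Find a particular solution using extended Euclidean algorithm.
We get r₀ = -30, w₀ = 18.
Check: 16*-30 + 27*18 = 6 = 6 ✓

Step 3: Write the general solution.
r = -30 + (27/1)t = -30 + 27t
w = 18 - (16/1)t = 18 - 16t
for any integer t.

r = -30 + 27t, w = 18 - 16t for integer t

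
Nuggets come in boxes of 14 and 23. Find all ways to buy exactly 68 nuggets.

We need non-negative integers (x, y) with 14x + 23y = 68.
For each x in 0..4, check if 68 - 14x is a non-negative multiple of 23.
No x yields an integer y ≥ 0.

No solution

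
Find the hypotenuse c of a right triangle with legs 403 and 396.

c² = a² + b² = 403² + 396² = 162409 + 156816 = 319225
c = sqrt(319225) = 565

565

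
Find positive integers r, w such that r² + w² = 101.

Search for r with 101 - r² a perfect square.
r = 1: 101 - 1² = 101 - 1 = 100 = 10² ✓
So r = 1, w = 10.

r = 1, w = 10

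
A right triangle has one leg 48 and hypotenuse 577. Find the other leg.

a² = c² - b² = 332929 - 2304 = 330625
a = 575

575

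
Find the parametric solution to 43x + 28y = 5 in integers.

Step 1: Compute gcd(43, 28) = 1.
Since 1 divides 5, solutions exist.

Step 2: Find a particular solution using extended Euclidean algorithm.
We get x₀ = -65, y₀ = 100.
Check: 43*-65 + 28*100 = 5 = 5 ✓

Step 3: Write the general solution.
x = -65 + (28/1)t = -65 + 28t
y = 100 - (43/1)t = 100 - 43t
for any integer t.

x = -65 + 28t, y = 100 - 43t for integer t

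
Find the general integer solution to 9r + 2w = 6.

Step 1: Compute gcd(9, 2) = 1.
Since 1 divides 6, solutions exist.

Step 2: Find a particular solution using extended Euclidean algorithm.
We get r₀ = 6, w₀ = -24.
Check: 9*6 + 2*-24 = 6 = 6 ✓

Step 3: Write the general solution.
r = 6 + (2/1)t = 6 + 2t
w = -24 - (9/1)t = -24 - 9t
for any integer t.

r = 6 + 2t, w = -24 - 9t for integer t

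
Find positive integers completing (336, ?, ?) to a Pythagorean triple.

We need the other leg and hypotenuse such that 336² + x² = c².
Take x = 527, c = 625: 336² + 527² = 112896 + 277729 = 390625 = 625² ✓
Triple: (527, 336, 625)

(527, 336, 625)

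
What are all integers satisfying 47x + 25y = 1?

Step 1: Compute gcd(47, 25) = 1.
Since 1 divides 1, solutions exist.

Step 2: Find a particular solution using extended Euclidean algorithm.
We get x₀ = 8, y₀ = -15.
Check: 47*8 + 25*-15 = 1 = 1 ✓

Step 3: Write the general solution.
x = 8 + (25/1)t = 8 + 25t
y = -15 - (47/1)t = -15 - 47t
for any integer t.

x = 8 + 25t, y = -15 - 47t for integer t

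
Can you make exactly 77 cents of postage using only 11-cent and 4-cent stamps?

We need non-negative x, y with 11x + 4y = 77.
gcd(11, 4) = 1 divides 77, so integer solutions exist.
Search for a non-negative one: x = 3 gives 4y = 77 - 33 = 44, so y = 11.
Check: 11·3 + 4·11 = 77 ✓

Yes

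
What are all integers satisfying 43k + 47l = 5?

Step 1: Compute gcd(43, 47) = 1.
Since 1 divides 5, solutions exist.

Step 2: Find a particular solution using extended Euclidean algorithm.
We get k₀ = -60, l₀ = 55.
Check: 43*-60 + 47*55 = 5 = 5 ✓

Step 3: Write the general solution.
k = -60 + (47/1)t = -60 + 47t
l = 55 - (43/1)t = 55 - 43t
for any integer t.

k = -60 + 47t, l = 55 - 43t for integer t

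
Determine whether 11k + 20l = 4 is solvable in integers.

Step 1: Compute gcd(11, 20).
gcd(11, 20) = 1

Step 2: Check divisibility.
Does 1 divide 4? 4 = 1 x 4, so yes.

By the theorem on linear Diophantine equations, 11k + 20l = 4 has integer solutions if and only if gcd(11, 20) divides 4. Since 1 | 4, solutions exist.

Yes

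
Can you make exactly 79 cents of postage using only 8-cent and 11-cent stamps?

We need non-negative x, y with 8x + 11y = 79.
gcd(8, 11) = 1 divides 79, so integer solutions exist.
Search for a non-negative one: x = 3 gives 11y = 79 - 24 = 55, so y = 5.
Check: 8·3 + 11·5 = 79 ✓

Yes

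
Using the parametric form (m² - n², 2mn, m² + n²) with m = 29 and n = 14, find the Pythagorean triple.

a = m² - n² = 29² - 14² = 841 - 196 = 645
b = 2mn = 2·29·14 = 812
c = m² + n² = 841 + 196 = 1037
Verify: 645² + 812² = 416025 + 659344 = 1075369 = 1037² ✓

(645, 812, 1037)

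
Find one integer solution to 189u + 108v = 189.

Step 1: Check solvability.
gcd(189, 108) = 27
Since 27 divides 189, solutions exist.

Step 2: Apply extended Euclidean algorithm to find gcd.
We find integers such that 189*x0 + 108*y0 = 27

Step 3: Scale the particular solution.
Multiply by 189/27 = 7:
u = -7, v = 14

Step 4: Verify.
189*(-7) + 108*(14) = 189 = 189 ✓

u = -7, v = 14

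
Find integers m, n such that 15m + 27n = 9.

Step 1: Check solvability.
gcd(15, 27) = 3
Since 3 divides 9, solutions exist.

Step 2: Apply extended Euclidean algorithm to find gcd.
We find integers such that 15*x0 + 27*y0 = 3

Step 3: Scale the particular solution.
Multiply by 9/3 = 3:
m = 6, n = -3

Step 4: Verify.
15*(6) + 27*(-3) = 9 = 9 ✓

m = 6, n = -3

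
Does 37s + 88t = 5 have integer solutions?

Step 1: Compute gcd(37, 88).
gcd(37, 88) = 1

Step 2: Check divisibility.
Does 1 divide 5? 5 = 1 x 5, so yes.

By the theorem on linear Diophantine equations, 37s + 88t = 5 has integer solutions if and only if gcd(37, 88) divides 5. Since 1 | 5, solutions exist.

Yes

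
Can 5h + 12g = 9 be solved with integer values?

Step 1: Compute gcd(5, 12).
gcd(5, 12) = 1

Step 2: Check divisibility.
Does 1 divide 9? 9 = 1 x 9, so yes.

By the theorem on linear Diophantine equations, 5h + 12g = 9 has integer solutions if and only if gcd(5, 12) divides 9. Since 1 | 9, solutions exist.

Yes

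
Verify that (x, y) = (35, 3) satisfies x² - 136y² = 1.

Compute x² = 35² = 1225
Compute 136y² = 136·3² = 136·9 = 1224
x² - 136y² = 1225 - 1224 = 1
Since this equals 1, (35, 3) is a solution.

Yes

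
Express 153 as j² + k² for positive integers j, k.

We need to find integers j, k > 0 such that j² + k² = 153.
Trying j = 3: k² = 153 - 3² = 153 - 9 = 144
k = 12
Check: 3² + 12² = 9 + 144 = 153 ✓

153 = 3² + 12²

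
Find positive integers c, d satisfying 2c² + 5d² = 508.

Try small values of c and check whether (508 - 2c²)/5 is a perfect square.
c = 2: 2·2² = 8, so 5d² = 508 - 8 = 500, giving d² = 100, d = 10.
Check: 2·2² + 5·10² = 8 + 500 = 508 ✓

c = 2, d = 10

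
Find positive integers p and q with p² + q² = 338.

We need to find integers p, q > 0 such that p² + q² = 338.
Trying p = 7: q² = 338 - 7² = 338 - 49 = 289
q = 17
Check: 7² + 17² = 49 + 289 = 338 ✓

338 = 7² + 17²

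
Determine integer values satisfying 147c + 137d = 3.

Step 1: Check solvability.
gcd(147, 137) = 1
Since 1 divides 3, solutions exist.

Step 2: Apply extended Euclidean algorithm to find gcd.
We find integers such that 147*x0 + 137*y0 = 1

Step 3: Scale the particular solution.
Multiply by 3/1 = 3:
c = -123, d = 132

Step 4: Verify.
147*(-123) + 137*(132) = 3 = 3 ✓

c = -123, d = 132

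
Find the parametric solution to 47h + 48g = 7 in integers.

Step 1: Compute gcd(47, 48) = 1.
Since 1 divides 7, solutions exist.

Step 2: Find a particular solution using extended Euclidean algorithm.
We get h₀ = -7, g₀ = 7.
Check: 47*-7 + 48*7 = 7 = 7 ✓

Step 3: Write the general solution.
h = -7 + (48/1)t = -7 + 48t
g = 7 - (47/1)t = 7 - 47t
for any integer t.

h = -7 + 48t, g = 7 - 47t for integer t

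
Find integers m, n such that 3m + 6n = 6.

Step 1: Check solvability.
gcd(3, 6) = 3
Since 3 divides 6, solutions exist.

Step 2: Apply extended Euclidean algorithm to find gcd.
We find integers such that 3*x0 + 6*y0 = 3

Step 3: Scale the particular solution.
Multiply by 6/3 = 2:
m = 2, n = 0

Step 4: Verify.
3*(2) + 6*(0) = 6 = 6 ✓

m = 2, n = 0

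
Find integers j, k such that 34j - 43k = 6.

Step 1: Check solvability.
gcd(34, 43) = 1
Since 1 divides 6, solutions exist.

Step 2: Apply extended Euclidean algorithm to find gcd.
We find integers such that 34*x0 + 43*y0 = 1

Step 3: Scale the particular solution.
Multiply by 6/1 = 6:
j = 114, k = 90

Step 4: Verify.
34*(114) - 43*(90) = 6 = 6 ✓

j = 114, k = 90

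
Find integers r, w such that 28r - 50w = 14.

Step 1: Check solvability.
gcd(28, 50) = 2
Since 2 divides 14, solutions exist.

Step 2: Apply extended Euclidean algorithm to find gcd.
We find integers such that 28*x0 + 50*y0 = 2

Step 3: Scale the particular solution.
Multiply by 14/2 = 7:
r = 63, w = 35

Step 4: Verify.
28*(63) - 50*(35) = 14 = 14 ✓

r = 63, w = 35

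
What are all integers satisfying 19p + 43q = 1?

Step 1: Compute gcd(19, 43) = 1.
Since 1 divides 1, solutions exist.

Step 2: Find a particular solution using extended Euclidean algorithm.
We get p₀ = -9, q₀ = 4.
Check: 19*-9 + 43*4 = 1 = 1 ✓

Step 3: Write the general solution.
p = -9 + (43/1)t = -9 + 43t
q = 4 - (19/1)t = 4 - 19t
for any integer t.

p = -9 + 43t, q = 4 - 19t for integer t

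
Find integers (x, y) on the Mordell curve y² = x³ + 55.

Try small integer x values and check whether x³ + 55 is a perfect square.
x = 9: x³ + 55 = 9³ + 55 = 729 + 55 = 784
Is 784 a perfect square? 28² = 784 ✓
So (x, y) = (9, -28) is a solution.

x = 9, y = -28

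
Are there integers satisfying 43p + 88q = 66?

Step 1: Compute gcd(43, 88).
gcd(43, 88) = 1

Step 2: Check divisibility.
Does 1 divide 66? 66 = 1 x 66, so yes.

By the theorem on linear Diophantine equations, 43p + 88q = 66 has integer solutions if and only if gcd(43, 88) divides 66. Since 1 | 66, solutions exist.

Yes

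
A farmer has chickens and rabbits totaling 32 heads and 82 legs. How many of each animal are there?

Let c = chickens, r = rabbits.
Heads: c + r = 32
Legs: 2c + 4r = 82
From the first equation, c = 32 - r. Substitute:
2(32 - r) + 4r = 82
64 + 2r = 82
r = (82 - 64)/2 = 9
c = 32 - 9 = 23

Chickens: 23, Rabbits: 9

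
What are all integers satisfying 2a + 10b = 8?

Step 1: Compute gcd(2, 10) = 2.
Since 2 divides 8, solutions exist.

Step 2: Find a particular solution using extended Euclidean algorithm.
We get a₀ = 4, b₀ = 0.
Check: 2*4 + 10*0 = 8 = 8 ✓

Step 3: Write the general solution.
a = 4 + (10/2)t = 4 + 5t
b = 0 - (2/2)t = 0 - 1t
for any integer t.

a = 4 + 5t, b = 0 - 1t for integer t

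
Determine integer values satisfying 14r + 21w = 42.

Step 1: Check solvability.
gcd(14, 21) = 7
Since 7 divides 42, solutions exist.

Step 2: Apply extended Euclidean algorithm to find gcd.
We find integers such that 14*x0 + 21*y0 = 7

Step 3: Scale the particular solution.
Multiply by 42/7 = 6:
r = -6, w = 6

Step 4: Verify.
14*(-6) + 21*(6) = 42 = 42 ✓

r = -6, w = 6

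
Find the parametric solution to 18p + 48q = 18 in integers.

Step 1: Compute gcd(18, 48) = 6.
Since 6 divides 18, solutions exist.

Step 2: Find a particular solution using extended Euclidean algorithm.
We get p₀ = 9, q₀ = -3.
Check: 18*9 + 48*-3 = 18 = 18 ✓

Step 3: Write the general solution.
p = 9 + (48/6)t = 9 + 8t
q = -3 - (18/6)t = -3 - 3t
for any integer t.

p = 9 + 8t, q = -3 - 3t for integer t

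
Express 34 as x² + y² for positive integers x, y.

We need to find integers x, y > 0 such that x² + y² = 34.
Trying x = 3: y² = 34 - 3² = 34 - 9 = 25
y = 5
Check: 3² + 5² = 9 + 25 = 34 ✓

34 = 3² + 5²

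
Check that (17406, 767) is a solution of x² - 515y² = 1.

Compute x² = 17406² = 302968836
Compute 515y² = 515·767² = 515·588289 = 302968835
x² - 515y² = 302968836 - 302968835 = 1
Since this equals 1, (17406, 767) is a solution.

Yes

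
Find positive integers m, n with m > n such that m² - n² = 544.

Factor: m² - n² = (m+n)(m-n) = 544.
We need two factors of 544 with the same parity.
Use m+n = 272 and m-n = 2 (product 272·2 = 544).
Adding: 2m = 274, so m = 137.
Subtracting: 2n = 270, so n = 135.
Check: 137² - 135² = 18769 - 18225 = 544 ✓

m = 137, n = 135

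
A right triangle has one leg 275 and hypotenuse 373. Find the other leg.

b² = c² - a² = 139129 - 75625 = 63504
b = 252

252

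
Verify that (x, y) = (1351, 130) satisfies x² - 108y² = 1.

Compute x² = 1351² = 1825201
Compute 108y² = 108·130² = 108·16900 = 1825200
x² - 108y² = 1825201 - 1825200 = 1
Since this equals 1, (1351, 130) is a solution.

Yes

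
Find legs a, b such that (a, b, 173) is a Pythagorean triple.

We need a² + b² = 173² = 29929.
Trying: 165² + 52² = 27225 + 2704 = 29929 ✓

(165, 52, 173)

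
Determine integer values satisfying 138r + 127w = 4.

Step 1: Check solvability.
gcd(138, 127) = 1
Since 1 divides 4, solutions exist.

Step 2: Apply extended Euclidean algorithm to find gcd.
We find integers such that 138*x0 + 127*y0 = 1

Step 3: Scale the particular solution.
Multiply by 4/1 = 4:
r = -92, w = 100

Step 4: Verify.
138*(-92) + 127*(100) = 4 = 4 ✓

r = -92, w = 100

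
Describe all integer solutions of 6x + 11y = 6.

Step 1: Compute gcd(6, 11) = 1.
Since 1 divides 6, solutions exist.

Step 2: Find a particular solution using extended Euclidean algorithm.
We get x₀ = 12, y₀ = -6.
Check: 6*12 + 11*-6 = 6 = 6 ✓

Step 3: Write the general solution.
x = 12 + (11/1)t = 12 + 11t
y = -6 - (6/1)t = -6 - 6t
for any integer t.

x = 12 + 11t, y = -6 - 6t for integer t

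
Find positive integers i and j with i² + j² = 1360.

We need to find integers i, j > 0 such that i² + j² = 1360.
Trying i = 8: j² = 1360 - 8² = 1360 - 64 = 1296
j = 36
Check: 8² + 36² = 64 + 1296 = 1360 ✓

1360 = 8² + 36²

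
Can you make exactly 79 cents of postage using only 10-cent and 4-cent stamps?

We need non-negative x, y with 10x + 4y = 79.
gcd(10, 4) = 2, and 2 does not divide 79.
No integer solutions exist, so certainly no non-negative ones.

No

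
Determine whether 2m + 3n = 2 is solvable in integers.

Step 1: Compute gcd(2, 3).
gcd(2, 3) = 1

Step 2: Check divisibility.
Does 1 divide 2? 2 = 1 x 2, so yes.

By the theorem on linear Diophantine equations, 2m + 3n = 2 has integer solutions if and only if gcd(2, 3) divides 2. Since 1 | 2, solutions exist.

Yes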